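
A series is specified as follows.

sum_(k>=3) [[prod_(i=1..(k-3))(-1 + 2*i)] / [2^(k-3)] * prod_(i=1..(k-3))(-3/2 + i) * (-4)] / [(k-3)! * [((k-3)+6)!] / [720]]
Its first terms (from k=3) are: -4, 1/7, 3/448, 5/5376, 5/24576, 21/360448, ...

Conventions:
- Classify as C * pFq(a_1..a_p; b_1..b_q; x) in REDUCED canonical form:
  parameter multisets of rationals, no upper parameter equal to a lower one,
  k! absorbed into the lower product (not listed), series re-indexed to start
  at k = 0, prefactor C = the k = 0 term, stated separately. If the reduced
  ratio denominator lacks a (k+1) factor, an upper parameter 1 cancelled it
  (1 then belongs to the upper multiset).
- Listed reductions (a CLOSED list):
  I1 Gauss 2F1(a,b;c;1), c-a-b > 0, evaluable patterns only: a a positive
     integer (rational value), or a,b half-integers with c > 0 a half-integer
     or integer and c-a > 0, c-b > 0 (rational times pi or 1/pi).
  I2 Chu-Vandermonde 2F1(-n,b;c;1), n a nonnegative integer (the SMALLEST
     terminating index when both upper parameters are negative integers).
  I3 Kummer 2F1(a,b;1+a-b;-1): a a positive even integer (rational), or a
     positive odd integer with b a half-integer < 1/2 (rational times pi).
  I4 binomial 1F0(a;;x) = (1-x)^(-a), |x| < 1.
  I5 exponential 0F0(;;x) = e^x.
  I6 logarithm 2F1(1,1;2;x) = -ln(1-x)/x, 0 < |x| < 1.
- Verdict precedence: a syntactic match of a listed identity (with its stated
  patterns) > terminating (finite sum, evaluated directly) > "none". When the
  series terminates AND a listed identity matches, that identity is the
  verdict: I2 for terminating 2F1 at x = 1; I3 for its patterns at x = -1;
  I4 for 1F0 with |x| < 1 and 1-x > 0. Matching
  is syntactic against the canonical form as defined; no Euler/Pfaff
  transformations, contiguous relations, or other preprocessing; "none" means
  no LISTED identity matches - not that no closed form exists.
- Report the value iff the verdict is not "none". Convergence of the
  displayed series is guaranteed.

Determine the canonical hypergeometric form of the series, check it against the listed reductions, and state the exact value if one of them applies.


Key step: x = 1 and the odd product 1*3*...*(2k-1) (C = -4, x = 1) is 2^k (1/2)_k.
Step ratio: r(k) = 1 * (k-1/2) (k+1/2) / [(k+7) (k+1)] - rational in k, leading ratio 1; with t_0 = -4, classification follows.

At argument 1: a 2F1 with upper {-1/2, 1/2}, lower {7}, scaled by C = -4. Verdict: this is Gauss (I1, half-integer pattern) (x = 1; upper {-1/2, 1/2} half-integers, c = 7 in the evaluable pattern). Its exact value is (-8388608/693693) / pi.


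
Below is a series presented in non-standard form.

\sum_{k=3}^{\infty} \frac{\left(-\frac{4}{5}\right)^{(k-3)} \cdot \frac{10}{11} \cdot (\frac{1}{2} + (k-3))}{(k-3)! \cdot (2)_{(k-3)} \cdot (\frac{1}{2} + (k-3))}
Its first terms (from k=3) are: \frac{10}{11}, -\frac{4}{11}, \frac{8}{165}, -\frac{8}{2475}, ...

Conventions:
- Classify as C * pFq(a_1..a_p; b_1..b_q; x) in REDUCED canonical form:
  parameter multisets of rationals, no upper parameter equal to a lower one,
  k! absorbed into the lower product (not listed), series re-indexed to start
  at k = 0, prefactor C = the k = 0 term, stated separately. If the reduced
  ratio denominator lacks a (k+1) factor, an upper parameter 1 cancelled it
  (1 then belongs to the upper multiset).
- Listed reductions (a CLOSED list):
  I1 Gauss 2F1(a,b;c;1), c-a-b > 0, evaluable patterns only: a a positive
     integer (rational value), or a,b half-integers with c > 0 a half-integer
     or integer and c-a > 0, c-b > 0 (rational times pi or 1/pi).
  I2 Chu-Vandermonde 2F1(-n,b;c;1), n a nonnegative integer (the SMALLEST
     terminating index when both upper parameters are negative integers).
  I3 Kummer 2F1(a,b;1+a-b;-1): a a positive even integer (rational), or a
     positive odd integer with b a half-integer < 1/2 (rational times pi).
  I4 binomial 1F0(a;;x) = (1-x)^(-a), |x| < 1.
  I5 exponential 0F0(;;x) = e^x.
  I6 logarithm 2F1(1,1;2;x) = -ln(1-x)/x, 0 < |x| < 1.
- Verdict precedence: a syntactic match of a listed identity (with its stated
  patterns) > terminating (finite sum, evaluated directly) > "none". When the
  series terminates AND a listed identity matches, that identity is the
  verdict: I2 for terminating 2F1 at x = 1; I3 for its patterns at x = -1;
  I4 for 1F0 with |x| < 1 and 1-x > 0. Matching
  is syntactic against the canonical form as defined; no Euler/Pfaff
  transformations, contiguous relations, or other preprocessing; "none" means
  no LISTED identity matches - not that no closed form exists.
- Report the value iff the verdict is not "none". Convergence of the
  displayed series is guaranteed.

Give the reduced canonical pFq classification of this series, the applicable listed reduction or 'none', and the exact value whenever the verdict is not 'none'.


With C = \frac{10}{11}: the canonical form is 0F1(-; 2; -\frac{4}{5}). Verdict: none - this 0F1 at x = -\frac{4}{5} matches no listed pattern, and upper {-} holds no stopper.

Key observation: with t_0 = \frac{10}{11}, striking the common factor k + 1/2 reduces the term (C = 10/11).
Adjacent-term ratio: r(k) = -\frac{4}{5} * 1 / [(k+2) (k+1)] - poly over poly, x = -\frac{4}{5} from leading terms; C = \frac{10}{11} at k = 0.


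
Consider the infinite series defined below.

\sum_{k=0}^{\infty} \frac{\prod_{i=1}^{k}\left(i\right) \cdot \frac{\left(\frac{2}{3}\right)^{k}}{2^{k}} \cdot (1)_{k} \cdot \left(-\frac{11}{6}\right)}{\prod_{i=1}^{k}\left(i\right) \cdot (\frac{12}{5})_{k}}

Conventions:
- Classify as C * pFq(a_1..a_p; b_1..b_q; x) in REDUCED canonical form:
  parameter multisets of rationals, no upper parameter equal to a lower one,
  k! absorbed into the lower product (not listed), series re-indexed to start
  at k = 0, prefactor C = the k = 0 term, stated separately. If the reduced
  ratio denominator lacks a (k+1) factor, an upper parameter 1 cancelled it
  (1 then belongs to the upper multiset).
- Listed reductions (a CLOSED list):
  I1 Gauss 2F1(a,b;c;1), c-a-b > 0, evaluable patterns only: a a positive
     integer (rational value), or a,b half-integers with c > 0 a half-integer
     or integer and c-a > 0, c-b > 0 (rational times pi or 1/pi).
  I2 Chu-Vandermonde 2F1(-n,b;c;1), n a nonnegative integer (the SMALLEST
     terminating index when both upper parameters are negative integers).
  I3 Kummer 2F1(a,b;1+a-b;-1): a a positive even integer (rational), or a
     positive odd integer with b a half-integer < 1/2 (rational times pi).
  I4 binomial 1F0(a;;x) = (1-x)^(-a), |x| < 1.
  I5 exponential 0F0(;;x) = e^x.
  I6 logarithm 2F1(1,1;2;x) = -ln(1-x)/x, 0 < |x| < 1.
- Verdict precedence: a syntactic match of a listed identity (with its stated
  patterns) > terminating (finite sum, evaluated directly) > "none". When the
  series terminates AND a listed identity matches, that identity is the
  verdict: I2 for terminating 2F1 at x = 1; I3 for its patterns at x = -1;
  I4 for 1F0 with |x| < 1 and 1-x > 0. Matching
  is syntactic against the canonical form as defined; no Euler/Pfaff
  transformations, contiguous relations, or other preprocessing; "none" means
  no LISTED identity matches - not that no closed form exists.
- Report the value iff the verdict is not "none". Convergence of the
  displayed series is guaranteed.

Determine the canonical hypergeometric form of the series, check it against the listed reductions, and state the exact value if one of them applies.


Classification (C = -\frac{11}{6}): 2F1 with upper {1, 1}, lower {\frac{12}{5}}, argument x = \frac{1}{3}. Verdict: none. A 2F1 with upper {1, 1} fits none of I1-I6 at x = \frac{1}{3}; the sum runs forever.

Structural cue: from the first term -\frac{11}{6}: the product of the first k integers (C = -11/6) is k!.
Consecutive-term ratio: r(k) = \frac{1}{3} * (k+1) (k+1) / [(k+\frac{12}{5}) (k+1)] ; factor over Q: parameters, x = \frac{1}{3}, and C = -\frac{11}{6}.


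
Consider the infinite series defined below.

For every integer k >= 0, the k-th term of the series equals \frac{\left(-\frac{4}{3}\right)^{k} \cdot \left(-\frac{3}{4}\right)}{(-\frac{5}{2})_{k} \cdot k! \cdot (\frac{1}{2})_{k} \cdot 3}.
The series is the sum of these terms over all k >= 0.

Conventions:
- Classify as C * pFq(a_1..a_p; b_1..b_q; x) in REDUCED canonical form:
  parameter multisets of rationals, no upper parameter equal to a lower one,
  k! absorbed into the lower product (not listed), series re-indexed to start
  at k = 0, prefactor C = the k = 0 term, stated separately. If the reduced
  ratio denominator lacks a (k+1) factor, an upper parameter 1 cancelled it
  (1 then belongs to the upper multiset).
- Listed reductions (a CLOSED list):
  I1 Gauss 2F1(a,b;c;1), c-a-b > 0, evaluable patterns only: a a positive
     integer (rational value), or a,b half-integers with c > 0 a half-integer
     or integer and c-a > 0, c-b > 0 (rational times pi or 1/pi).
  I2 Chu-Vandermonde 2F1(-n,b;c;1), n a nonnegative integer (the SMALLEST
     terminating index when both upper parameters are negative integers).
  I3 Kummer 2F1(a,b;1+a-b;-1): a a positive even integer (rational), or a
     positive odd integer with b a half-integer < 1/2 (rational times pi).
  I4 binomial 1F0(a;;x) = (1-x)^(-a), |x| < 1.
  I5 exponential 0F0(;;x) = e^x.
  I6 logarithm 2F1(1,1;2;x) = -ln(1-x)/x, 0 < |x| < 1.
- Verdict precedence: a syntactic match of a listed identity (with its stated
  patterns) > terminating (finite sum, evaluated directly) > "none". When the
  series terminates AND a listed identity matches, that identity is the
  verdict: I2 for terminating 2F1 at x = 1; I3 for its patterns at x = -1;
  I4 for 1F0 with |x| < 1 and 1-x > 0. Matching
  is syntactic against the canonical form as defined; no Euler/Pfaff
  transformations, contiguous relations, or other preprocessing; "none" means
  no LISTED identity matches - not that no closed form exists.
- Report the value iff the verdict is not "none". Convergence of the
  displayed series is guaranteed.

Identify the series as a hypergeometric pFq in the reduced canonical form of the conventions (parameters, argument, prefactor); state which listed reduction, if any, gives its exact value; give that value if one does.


Classification (C = -\frac{1}{4}): 0F2 with upper {-}, lower {-\frac{5}{2}, \frac{1}{2}}, argument x = -\frac{4}{3}. Verdict: none. No listed pattern accepts 0F2(-; -\frac{5}{2}, \frac{1}{2}; -\frac{4}{3}).

First insight: t_0 being -\frac{1}{4}, the constant factors (C = -1/4) combine into one prefactor.
Term ratio: r(k) = -\frac{4}{3} * 1 / [(k-\frac{5}{2}) (k+\frac{1}{2}) (k+1)] ; factor over Q: parameters, x = -\frac{4}{3}, and C = -\frac{1}{4}.


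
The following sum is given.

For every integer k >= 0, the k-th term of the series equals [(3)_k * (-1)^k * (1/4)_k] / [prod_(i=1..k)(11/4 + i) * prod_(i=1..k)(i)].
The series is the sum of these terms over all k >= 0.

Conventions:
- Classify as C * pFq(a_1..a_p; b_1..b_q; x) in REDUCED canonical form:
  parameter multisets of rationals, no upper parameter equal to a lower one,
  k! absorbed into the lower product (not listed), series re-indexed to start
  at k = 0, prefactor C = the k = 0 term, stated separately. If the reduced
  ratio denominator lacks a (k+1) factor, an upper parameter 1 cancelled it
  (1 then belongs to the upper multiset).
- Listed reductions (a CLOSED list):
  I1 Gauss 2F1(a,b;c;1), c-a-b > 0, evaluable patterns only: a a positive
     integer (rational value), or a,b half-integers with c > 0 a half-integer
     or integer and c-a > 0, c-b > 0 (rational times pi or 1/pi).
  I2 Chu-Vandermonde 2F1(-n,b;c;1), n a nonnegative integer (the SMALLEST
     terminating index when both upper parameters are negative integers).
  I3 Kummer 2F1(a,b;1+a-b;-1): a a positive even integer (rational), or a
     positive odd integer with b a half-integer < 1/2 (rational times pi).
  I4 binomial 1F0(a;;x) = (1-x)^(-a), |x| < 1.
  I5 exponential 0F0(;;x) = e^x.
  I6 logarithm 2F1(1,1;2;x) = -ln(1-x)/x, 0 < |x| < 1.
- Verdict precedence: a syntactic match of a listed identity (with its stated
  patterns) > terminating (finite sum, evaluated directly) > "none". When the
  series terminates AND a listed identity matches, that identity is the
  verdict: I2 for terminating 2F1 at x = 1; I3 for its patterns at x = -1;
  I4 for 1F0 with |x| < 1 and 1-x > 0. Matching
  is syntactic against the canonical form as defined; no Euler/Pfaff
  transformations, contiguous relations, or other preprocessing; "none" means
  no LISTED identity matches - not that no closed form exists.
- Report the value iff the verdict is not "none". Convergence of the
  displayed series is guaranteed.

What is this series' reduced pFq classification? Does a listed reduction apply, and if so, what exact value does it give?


With C = 1: the canonical form is 2F1(1/4, 3; 15/4; -1). Verdict: none. Every listed pattern misses the 2F1 form at -1, upper {1/4, 3}.

Key step: t_0 = 1 here, and the lower running product (C = 1, x = -1) is a rising factorial.
Term ratio: r(k) = (-1) * (k+1/4) (k+3) / [(k+15/4) (k+1)] - poly over poly, x = (-1) from leading terms; C = 1 at k = 0.


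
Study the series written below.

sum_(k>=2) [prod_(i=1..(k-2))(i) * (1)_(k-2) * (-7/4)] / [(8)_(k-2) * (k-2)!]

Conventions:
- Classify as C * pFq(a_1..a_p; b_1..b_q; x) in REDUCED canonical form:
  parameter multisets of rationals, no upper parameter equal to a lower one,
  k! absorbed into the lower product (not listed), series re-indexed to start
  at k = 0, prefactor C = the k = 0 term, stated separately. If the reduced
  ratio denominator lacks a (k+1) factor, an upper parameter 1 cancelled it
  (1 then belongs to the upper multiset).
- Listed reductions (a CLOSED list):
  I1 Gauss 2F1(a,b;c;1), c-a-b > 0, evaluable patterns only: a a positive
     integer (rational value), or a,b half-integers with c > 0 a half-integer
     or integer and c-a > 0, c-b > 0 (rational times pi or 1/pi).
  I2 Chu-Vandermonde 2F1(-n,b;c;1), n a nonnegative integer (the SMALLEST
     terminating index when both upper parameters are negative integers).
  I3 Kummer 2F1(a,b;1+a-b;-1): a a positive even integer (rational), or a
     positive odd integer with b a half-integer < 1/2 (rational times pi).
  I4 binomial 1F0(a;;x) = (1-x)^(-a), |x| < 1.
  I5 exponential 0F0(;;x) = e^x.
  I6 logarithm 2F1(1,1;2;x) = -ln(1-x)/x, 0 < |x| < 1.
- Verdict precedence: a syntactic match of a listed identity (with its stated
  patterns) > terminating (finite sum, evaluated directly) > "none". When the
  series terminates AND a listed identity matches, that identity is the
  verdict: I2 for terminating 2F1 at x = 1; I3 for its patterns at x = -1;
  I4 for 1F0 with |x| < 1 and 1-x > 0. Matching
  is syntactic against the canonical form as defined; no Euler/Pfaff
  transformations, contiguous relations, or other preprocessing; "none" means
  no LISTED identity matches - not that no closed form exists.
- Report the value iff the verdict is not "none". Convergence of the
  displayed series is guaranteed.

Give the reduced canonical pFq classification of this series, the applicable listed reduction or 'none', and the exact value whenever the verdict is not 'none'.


Prefactor -7/4, argument 1: 2F1 with upper {1, 1} over lower {8}. Verdict at x = 1: Gauss (I1, integer-parameter pattern) matches (x = 1: the Gamma ratio telescopes since c-a-b = 6 > 0 and a = 1 in Z>0). Hence: -49/24.

Structural cue: x = 1 and the running product (prefactor -7/4) telescopes to a rising factorial.
Adjacent-term ratio: r(k) = 1 * (k+1) (k+1) / [(k+8) (k+1)] - poly over poly, x = 1 from leading terms; C = -7/4 at k = 0.


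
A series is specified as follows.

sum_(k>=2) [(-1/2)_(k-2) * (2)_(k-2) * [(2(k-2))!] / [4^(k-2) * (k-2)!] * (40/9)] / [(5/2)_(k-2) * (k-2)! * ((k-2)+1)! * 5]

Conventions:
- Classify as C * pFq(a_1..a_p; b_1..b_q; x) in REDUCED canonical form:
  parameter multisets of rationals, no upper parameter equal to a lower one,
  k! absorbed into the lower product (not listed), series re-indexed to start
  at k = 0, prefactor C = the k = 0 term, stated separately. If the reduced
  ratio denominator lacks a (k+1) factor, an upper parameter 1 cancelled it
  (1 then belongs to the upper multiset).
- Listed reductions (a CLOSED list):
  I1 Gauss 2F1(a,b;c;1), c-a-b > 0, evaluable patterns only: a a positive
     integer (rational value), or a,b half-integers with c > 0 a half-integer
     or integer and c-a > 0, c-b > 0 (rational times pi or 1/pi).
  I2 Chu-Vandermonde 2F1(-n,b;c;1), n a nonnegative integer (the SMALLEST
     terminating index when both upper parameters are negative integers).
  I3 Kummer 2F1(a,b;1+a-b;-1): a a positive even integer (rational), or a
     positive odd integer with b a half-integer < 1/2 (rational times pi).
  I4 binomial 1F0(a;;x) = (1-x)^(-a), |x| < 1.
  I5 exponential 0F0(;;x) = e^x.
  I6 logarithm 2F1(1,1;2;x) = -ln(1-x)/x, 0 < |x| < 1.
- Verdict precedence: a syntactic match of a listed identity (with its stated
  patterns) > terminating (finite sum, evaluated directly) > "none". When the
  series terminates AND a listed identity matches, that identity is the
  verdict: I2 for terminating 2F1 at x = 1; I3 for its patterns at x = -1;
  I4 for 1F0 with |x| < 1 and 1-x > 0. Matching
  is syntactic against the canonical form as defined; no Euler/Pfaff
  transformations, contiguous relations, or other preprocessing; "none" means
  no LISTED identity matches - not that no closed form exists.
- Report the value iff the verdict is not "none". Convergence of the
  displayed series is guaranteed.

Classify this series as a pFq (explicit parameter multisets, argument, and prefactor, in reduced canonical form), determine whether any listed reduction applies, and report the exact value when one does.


At argument 1: a 2F1 with upper {-1/2, 1/2}, lower {5/2}, scaled by C = 8/9. Verdict: Gauss (I1, half-integer pattern) fires (x = 1; upper {-1/2, 1/2} half-integers, c = 5/2 in the evaluable pattern). Value: (1/4) * pi.

First insight: x = 1 and the parameter 2 appears in both the upper and lower lists and cancels.
Adjacent-term ratio: r(k) = 1 * (k-1/2) (k+1/2) / [(k+5/2) (k+1)] - rational in k. x = 1; t_0 = 8/9; negate the roots.


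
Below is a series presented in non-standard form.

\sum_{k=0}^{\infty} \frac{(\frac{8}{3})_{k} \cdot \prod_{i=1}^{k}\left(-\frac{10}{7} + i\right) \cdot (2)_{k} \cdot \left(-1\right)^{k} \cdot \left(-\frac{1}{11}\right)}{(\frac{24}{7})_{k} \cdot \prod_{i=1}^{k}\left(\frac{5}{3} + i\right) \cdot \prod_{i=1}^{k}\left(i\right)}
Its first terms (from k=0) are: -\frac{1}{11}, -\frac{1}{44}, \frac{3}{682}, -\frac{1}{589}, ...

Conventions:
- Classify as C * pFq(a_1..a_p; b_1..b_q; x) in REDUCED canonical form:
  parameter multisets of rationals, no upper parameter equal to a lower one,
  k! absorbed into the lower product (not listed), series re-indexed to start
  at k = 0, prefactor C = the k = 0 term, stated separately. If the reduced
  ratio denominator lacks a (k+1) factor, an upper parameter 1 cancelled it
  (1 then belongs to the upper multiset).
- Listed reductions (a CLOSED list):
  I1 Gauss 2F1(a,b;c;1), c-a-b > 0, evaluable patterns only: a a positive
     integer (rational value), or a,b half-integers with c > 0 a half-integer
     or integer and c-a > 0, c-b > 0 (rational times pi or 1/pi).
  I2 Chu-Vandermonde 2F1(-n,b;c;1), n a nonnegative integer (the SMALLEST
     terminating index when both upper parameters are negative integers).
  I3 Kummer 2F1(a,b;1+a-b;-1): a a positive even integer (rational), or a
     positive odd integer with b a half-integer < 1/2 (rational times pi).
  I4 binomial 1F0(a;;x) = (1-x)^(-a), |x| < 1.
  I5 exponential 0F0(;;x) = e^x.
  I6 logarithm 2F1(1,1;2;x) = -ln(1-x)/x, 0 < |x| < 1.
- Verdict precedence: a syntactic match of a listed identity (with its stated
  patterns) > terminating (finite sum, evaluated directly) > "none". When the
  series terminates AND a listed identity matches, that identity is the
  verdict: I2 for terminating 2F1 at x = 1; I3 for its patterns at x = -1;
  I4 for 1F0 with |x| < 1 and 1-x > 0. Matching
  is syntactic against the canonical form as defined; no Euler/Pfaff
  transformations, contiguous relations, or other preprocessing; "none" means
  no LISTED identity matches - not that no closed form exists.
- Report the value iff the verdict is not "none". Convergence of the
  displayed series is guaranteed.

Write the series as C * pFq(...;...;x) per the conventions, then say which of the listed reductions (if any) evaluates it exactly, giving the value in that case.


x = -1 here; the reduced form reads 2F1, upper {-\frac{3}{7}, 2}, lower {\frac{24}{7}}, C = -\frac{1}{11}. Verdict: the Kummer evaluation I3 matches (x = -1; c = \frac{24}{7} equals 1+a-b for upper {-\frac{3}{7}, 2}: listed pattern). Its exact value is -\frac{17}{154}.

Key step: with t_0 = -\frac{1}{11}, the lower running product (prefactor -1/11) is a rising factorial.
Ratio: r(k) = -1 * (k-\frac{3}{7}) (k+2) / [(k+\frac{24}{7}) (k+1)] ; factor over Q: parameters, x = -1, and C = -\frac{1}{11}.


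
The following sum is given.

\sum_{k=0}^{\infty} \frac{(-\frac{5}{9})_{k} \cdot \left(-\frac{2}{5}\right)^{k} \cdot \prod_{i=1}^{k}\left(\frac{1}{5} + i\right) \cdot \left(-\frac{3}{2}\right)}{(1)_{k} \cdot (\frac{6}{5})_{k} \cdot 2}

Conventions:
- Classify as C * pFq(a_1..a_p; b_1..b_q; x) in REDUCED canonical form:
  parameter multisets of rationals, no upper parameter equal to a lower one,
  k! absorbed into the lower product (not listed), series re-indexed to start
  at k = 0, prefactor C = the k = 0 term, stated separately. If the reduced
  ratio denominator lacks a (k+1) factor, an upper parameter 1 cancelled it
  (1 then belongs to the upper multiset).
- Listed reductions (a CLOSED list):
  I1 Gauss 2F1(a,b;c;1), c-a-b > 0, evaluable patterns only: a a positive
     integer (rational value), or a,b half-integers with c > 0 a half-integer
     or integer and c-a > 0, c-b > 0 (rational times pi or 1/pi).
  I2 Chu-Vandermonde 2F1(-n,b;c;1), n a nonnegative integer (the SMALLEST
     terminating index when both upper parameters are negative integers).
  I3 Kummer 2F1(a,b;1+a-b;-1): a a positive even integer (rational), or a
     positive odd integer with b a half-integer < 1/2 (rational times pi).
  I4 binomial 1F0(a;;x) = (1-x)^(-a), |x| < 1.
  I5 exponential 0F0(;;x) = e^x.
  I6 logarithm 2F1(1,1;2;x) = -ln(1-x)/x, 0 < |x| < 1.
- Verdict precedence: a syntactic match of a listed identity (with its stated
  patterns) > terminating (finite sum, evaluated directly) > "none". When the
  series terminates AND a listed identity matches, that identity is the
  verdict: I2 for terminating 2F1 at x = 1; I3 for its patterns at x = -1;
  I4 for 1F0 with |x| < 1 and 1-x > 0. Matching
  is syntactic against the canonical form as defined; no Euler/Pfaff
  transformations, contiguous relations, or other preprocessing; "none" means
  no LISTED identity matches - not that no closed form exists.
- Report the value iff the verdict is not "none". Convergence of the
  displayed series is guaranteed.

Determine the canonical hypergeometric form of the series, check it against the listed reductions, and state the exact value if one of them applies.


This is -\frac{3}{4} * 1F0(-\frac{5}{9}; -; -\frac{2}{5}) in reduced canonical form. Verdict (x = -\frac{2}{5}): the I4 binomial reduction applies (the 1F0 binomial series: exponent 5/9, x = -\frac{2}{5}). Value: \left(-\frac{3}{4}\right) \cdot \left(\frac{7}{5}\right)^{\frac{5}{9}}.

The tell: from the first term -\frac{3}{4}: (1)_k (C = -3/4, x = -2/5) is k! itself.
Ratio: r(k) = -\frac{2}{5} * (k-\frac{5}{9}) / [(k+1)] - rational; roots negated = parameters, x = -\frac{2}{5}, C = -\frac{3}{4}.


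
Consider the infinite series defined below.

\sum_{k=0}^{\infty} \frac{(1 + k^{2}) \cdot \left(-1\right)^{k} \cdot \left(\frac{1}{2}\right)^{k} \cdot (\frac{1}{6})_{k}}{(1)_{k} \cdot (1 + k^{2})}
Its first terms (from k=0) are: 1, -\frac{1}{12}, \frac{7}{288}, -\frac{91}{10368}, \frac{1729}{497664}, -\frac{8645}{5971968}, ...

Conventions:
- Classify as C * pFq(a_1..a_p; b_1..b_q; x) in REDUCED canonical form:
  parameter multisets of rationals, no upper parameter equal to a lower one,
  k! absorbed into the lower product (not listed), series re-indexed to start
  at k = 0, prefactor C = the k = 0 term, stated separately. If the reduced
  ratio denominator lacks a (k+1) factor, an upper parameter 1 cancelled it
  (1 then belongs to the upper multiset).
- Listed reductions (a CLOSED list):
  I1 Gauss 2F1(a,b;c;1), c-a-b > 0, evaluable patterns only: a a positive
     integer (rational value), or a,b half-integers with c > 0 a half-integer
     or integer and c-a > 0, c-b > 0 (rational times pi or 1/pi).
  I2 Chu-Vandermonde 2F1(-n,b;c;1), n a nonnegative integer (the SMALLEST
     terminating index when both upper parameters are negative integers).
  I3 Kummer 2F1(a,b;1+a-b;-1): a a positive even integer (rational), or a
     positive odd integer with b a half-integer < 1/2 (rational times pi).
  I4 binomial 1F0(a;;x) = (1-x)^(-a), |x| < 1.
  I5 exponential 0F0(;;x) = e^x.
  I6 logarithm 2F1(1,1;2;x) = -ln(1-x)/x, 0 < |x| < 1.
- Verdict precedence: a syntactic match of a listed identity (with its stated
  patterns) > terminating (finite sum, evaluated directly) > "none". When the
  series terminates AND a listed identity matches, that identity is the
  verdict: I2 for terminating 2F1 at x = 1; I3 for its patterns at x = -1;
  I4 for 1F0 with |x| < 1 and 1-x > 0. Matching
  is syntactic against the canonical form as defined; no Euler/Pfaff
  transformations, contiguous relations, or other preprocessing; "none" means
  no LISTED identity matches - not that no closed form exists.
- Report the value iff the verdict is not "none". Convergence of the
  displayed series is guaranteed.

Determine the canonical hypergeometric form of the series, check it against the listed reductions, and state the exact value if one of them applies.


Prefactor 1, argument -\frac{1}{2}: 1F0 with upper {\frac{1}{6}} over lower {-}. Verdict: the I4 binomial reduction applies (the 1F0 binomial series: exponent -1/6, x = -\frac{1}{2}). Hence: \left(\frac{3}{2}\right)^{-\frac{1}{6}}.

Key observation: from the first term 1: the (-1)^k factor (C = 1) folds into the argument's sign.
Ratio: r(k) = -\frac{1}{2} * (k+\frac{1}{6}) / [(k+1)] ; factor over Q: parameters, x = -\frac{1}{2}, and C = 1.


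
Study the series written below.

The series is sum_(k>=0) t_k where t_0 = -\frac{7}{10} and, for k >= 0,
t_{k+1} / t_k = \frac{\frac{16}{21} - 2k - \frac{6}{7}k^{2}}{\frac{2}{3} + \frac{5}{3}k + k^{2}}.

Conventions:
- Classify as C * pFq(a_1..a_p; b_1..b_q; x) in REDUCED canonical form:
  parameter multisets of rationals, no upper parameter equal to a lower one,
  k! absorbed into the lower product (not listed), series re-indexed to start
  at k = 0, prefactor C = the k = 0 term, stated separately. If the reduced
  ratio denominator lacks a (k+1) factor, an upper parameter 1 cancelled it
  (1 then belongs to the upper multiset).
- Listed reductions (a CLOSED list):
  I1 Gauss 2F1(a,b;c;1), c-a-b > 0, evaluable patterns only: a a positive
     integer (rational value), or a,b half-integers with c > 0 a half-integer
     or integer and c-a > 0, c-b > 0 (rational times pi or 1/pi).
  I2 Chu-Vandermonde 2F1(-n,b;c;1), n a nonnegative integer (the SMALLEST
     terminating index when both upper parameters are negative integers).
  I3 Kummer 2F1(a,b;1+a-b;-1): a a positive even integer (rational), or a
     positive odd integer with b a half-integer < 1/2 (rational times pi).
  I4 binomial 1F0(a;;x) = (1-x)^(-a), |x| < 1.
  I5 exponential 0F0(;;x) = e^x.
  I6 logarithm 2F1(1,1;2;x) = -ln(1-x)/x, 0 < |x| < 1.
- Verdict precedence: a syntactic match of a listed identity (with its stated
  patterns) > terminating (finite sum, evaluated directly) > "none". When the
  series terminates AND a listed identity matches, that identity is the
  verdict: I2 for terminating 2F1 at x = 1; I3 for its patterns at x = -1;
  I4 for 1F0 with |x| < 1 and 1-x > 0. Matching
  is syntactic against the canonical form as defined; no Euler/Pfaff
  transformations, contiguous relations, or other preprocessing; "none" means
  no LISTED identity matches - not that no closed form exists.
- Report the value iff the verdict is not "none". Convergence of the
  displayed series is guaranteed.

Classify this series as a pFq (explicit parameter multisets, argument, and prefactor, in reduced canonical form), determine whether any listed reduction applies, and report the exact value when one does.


x = -\frac{6}{7} here; the reduced form reads 2F1, upper {-\frac{1}{3}, \frac{8}{3}}, lower {\frac{2}{3}}, C = -\frac{7}{10}. Verdict: no listed reduction: x = -\frac{6}{7} and upper {-\frac{1}{3}, \frac{8}{3}} fail every I1-I6 pattern.

Key observation: x = -\frac{6}{7} and factor the ratio over Q (C = -7/10, x = -6/7): negated roots = parameters.
Term ratio: r(k) = -\frac{6}{7} * (k-\frac{1}{3}) (k+\frac{8}{3}) / [(k+\frac{2}{3}) (k+1)] - rational in k. x = -\frac{6}{7}; t_0 = -\frac{7}{10}; negate the roots.


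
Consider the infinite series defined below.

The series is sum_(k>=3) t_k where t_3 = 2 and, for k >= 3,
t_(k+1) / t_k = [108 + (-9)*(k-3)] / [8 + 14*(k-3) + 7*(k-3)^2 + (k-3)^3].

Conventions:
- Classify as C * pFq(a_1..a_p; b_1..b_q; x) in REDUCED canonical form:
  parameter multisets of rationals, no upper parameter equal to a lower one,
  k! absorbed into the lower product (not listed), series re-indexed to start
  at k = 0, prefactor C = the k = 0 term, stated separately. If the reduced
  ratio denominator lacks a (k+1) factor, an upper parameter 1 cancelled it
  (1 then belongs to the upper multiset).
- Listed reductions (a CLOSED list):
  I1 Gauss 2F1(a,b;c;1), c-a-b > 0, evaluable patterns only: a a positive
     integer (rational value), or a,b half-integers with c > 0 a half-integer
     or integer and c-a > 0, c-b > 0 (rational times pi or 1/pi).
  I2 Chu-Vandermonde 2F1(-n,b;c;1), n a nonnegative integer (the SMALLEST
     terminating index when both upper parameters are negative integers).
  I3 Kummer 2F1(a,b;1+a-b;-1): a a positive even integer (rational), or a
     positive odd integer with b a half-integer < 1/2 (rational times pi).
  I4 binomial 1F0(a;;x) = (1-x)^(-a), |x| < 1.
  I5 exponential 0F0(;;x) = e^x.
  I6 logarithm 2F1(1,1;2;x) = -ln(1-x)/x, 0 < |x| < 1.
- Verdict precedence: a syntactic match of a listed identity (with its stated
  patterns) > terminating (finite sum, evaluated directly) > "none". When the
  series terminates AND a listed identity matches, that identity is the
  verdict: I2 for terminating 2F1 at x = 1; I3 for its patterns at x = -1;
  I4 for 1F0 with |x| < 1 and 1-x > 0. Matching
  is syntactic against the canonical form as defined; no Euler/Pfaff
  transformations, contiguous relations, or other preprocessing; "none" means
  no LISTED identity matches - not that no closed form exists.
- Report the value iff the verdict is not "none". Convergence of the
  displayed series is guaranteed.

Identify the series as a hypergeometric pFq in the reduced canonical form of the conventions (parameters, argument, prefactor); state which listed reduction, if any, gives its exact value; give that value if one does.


Reduced: x = -9, 1F2, upper = {-12}, lower = {2, 4}, C = 2. Verdict: terminating - upper -12 stops the sum at k = 12; the 13 terms are added exactly. Hence: 3640537468074855149/11491749068800000.

Structural cue: t_0 = 2 here, and the expanded ratio factors over Q; C = 2, roots give parameters.
Ratio: r(k) = (-9) * (k-12) / [(k+2) (k+4) (k+1)] ; factor over Q: parameters, x = (-9), and C = 2.


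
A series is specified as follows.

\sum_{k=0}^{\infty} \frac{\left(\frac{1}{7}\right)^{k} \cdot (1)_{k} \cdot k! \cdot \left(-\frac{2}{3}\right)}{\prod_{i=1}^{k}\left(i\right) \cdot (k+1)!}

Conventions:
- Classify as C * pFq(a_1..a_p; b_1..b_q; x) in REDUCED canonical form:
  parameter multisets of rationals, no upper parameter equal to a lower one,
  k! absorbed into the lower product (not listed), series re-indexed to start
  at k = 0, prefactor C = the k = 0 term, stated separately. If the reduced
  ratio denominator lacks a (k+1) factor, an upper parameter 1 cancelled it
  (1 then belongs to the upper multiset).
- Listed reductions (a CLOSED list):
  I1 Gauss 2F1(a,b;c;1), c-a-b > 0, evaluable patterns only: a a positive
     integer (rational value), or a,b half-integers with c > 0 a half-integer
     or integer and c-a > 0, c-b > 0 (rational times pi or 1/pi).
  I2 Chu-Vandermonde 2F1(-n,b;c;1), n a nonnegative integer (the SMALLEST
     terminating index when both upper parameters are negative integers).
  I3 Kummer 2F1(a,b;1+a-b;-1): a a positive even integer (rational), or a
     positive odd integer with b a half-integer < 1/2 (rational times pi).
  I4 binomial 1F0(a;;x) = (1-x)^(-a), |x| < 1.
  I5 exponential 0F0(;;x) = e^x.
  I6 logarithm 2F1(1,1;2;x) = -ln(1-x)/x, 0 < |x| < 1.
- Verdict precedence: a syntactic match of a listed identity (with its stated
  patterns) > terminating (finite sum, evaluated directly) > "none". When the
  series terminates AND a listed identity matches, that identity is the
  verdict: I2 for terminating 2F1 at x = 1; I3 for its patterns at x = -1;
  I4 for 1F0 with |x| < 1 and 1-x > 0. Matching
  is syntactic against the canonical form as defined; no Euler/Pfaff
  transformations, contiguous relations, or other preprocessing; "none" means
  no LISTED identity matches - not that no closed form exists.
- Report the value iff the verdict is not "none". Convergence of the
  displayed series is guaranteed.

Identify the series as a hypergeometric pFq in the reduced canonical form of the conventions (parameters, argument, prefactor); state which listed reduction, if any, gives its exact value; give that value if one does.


The series (x = \frac{1}{7}) is 2F1: upper {1, 1}, lower {2}, prefactor -\frac{2}{3}. Verdict: the I6 logarithm reduction matches (the logarithm: parameters (1,1;2), x = \frac{1}{7}). Hence: \frac{14}{3} \cdot \ln\left(\frac{6}{7}\right).

Key step: t_0 being -\frac{2}{3}, the product of the first k integers (prefactor -2/3) is k!.
Consecutive-term ratio: r(k) = \frac{1}{7} * (k+1) (k+1) / [(k+2) (k+1)] - rational in k, leading ratio \frac{1}{7}; with t_0 = -\frac{2}{3}, classification follows.


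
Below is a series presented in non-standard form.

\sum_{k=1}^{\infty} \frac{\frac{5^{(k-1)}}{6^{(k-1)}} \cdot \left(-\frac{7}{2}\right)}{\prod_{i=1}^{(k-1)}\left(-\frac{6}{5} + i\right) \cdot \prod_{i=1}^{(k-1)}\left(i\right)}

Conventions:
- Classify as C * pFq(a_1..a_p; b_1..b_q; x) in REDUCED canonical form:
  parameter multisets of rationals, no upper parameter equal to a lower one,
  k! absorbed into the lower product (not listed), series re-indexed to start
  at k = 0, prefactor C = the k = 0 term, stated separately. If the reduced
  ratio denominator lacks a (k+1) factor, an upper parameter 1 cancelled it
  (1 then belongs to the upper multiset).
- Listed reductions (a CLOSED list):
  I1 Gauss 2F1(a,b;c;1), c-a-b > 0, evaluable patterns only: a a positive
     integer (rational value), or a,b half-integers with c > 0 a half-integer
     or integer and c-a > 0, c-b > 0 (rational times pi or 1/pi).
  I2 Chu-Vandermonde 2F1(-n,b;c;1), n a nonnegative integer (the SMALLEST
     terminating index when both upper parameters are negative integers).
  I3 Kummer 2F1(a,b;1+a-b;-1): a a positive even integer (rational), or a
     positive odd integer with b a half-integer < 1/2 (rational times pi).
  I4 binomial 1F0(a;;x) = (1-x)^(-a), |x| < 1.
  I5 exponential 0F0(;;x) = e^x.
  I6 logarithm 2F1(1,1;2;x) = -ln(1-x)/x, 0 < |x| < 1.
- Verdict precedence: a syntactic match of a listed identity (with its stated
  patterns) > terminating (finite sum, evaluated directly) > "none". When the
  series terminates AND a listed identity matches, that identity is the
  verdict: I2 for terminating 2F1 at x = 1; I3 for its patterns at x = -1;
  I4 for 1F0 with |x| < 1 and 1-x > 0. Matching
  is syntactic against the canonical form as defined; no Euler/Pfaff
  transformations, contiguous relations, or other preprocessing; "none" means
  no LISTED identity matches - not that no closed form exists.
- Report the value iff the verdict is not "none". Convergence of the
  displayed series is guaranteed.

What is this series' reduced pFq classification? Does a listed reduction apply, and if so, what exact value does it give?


Reduced: x = \frac{5}{6}, 0F1, upper = {-}, lower = {-\frac{1}{5}}, C = -\frac{7}{2}. Verdict: no listed reduction: x = \frac{5}{6} and upper {-} fail every I1-I6 pattern.

Structural cue: with t_0 = -\frac{7}{2}, the lower running product (C = -7/2) is a rising factorial.
Ratio: r(k) = \frac{5}{6} * 1 / [(k-\frac{1}{5}) (k+1)] - rational; roots negated = parameters, x = \frac{5}{6}, C = -\frac{7}{2}.


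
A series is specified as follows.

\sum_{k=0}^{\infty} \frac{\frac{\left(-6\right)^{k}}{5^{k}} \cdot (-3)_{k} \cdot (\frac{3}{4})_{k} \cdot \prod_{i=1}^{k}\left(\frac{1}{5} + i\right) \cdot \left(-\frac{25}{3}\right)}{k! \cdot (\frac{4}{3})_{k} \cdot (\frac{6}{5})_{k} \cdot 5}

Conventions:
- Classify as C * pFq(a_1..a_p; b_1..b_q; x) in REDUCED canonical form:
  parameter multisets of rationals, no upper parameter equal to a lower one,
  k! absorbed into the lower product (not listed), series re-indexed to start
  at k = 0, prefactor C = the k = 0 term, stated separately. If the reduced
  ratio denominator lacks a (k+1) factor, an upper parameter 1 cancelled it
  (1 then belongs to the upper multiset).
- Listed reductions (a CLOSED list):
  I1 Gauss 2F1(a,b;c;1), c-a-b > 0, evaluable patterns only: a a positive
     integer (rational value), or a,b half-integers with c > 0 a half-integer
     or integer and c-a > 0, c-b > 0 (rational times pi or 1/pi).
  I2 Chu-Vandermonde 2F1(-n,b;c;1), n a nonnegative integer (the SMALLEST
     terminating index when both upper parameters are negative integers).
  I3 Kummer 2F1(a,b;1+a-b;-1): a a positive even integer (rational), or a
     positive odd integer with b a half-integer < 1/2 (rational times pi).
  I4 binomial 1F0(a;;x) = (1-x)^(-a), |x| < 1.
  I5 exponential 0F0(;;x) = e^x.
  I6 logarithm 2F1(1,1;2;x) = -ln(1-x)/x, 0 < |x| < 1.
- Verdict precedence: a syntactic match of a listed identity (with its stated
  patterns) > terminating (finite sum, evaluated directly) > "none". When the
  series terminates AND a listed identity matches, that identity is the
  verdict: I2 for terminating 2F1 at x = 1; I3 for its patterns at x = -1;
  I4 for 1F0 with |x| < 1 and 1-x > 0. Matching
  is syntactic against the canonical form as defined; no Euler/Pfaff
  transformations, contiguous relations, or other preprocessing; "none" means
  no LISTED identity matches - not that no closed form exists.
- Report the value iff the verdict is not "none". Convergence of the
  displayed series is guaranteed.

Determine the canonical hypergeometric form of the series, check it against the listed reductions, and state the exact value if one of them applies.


The tell: from the first term -\frac{5}{3}: the two geometric factors (C = -5/3, x = -6/5) combine into one argument.
Consecutive-term ratio: r(k) = -\frac{6}{5} * (k-3) (k+\frac{3}{4}) / [(k+\frac{4}{3}) (k+1)] - poly over poly, x = -\frac{6}{5} from leading terms; C = -\frac{5}{3} at k = 0.

Classification (C = -\frac{5}{3}): 2F1 with upper {-3, \frac{3}{4}}, lower {\frac{4}{3}}, argument x = -\frac{6}{5}. Verdict: terminating. With -3 upstairs the series is a 4-term polynomial sum; evaluated term by term. Exact value: -\frac{217957}{24000}.


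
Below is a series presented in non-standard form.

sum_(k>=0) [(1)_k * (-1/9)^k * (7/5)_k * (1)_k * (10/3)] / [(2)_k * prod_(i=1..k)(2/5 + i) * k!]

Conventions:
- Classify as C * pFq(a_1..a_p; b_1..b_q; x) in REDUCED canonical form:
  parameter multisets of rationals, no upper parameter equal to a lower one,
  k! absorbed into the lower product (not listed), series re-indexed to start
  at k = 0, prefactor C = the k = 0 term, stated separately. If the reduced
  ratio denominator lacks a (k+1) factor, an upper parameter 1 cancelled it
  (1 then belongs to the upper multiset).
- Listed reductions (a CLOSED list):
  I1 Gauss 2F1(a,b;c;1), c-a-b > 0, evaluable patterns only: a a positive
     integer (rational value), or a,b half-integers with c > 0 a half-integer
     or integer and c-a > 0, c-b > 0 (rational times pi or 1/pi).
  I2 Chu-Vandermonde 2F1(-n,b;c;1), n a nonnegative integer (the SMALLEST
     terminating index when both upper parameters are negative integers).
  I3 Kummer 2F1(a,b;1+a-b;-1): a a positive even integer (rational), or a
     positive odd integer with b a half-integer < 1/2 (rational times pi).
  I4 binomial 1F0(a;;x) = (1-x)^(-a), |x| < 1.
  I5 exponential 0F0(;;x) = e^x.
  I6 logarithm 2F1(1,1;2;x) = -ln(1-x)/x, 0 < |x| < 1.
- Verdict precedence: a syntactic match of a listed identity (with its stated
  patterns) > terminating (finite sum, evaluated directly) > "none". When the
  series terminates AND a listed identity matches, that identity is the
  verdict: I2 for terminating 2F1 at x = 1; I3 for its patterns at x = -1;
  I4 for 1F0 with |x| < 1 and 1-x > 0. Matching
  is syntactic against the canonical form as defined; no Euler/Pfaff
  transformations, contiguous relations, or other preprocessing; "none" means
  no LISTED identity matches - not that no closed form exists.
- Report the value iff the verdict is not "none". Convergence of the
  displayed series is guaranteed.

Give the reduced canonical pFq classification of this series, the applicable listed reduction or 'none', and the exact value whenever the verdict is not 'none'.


Prefactor 10/3, argument -1/9: 2F1 with upper {1, 1} over lower {2}. Verdict: the logarithmic series (I6) applies (the logarithm: parameters (1,1;2), x = -1/9). Hence: 30 * ln(10/9).

Key step: with t_0 = 10/3, the parameter 7/5 appears in both the upper and lower lists and cancels.
Step ratio: r(k) = (-1/9) * (k+1) (k+1) / [(k+2) (k+1)] ; factor over Q: parameters, x = (-1/9), and C = 10/3.
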